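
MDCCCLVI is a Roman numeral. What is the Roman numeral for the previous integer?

MDCCCLVI = 1856, so the previous integer is 1856 - 1 = 1855

MDCCCLV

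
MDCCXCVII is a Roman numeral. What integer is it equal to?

MDCCXCVII: M=1000, D=500, C=100, C=100, XC=90, V=5, I=1, I=1
1000 + 500 + 100 + 100 + 90 + 5 + 1 + 1 = 1797

1797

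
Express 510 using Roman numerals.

Convert 510 to Roman numerals:
  510 contains 1×500 (D)
  10 contains 1×10 (X)

DX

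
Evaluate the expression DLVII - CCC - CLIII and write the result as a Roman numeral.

DLVII = 557, CCC = 300, CLIII = 153
557 - 300 = 257
257 - 153 = 104

CIV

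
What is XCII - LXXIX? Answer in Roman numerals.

XCII = 92
LXXIX = 79
92 - 79 = 13

XIII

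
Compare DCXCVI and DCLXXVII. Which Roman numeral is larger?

DCXCVI = 696
DCLXXVII = 677
696 is larger

DCXCVI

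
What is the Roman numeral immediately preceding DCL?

DCL = 650; previous is 649

DCXLIX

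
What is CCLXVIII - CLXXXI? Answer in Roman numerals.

CCLXVIII = 268
CLXXXI = 181
268 - 181 = 87

LXXXVII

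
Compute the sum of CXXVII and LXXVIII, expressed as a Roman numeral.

CXXVII = 127
LXXVIII = 78
127 + 78 = 205

CCV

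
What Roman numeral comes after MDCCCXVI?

MDCCCXVI = 1816, so the next integer is 1816 + 1 = 1817

MDCCCXVII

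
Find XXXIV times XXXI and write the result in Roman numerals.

XXXIV = 34
XXXI = 31
34 × 31 = 1054

MLIV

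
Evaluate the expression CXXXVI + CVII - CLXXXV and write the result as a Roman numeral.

CXXXVI = 136, CVII = 107, CLXXXV = 185
136 + 107 = 243
243 - 185 = 58

LVIII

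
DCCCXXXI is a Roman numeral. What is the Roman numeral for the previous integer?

DCCCXXXI = 831; previous is 830

DCCCXXX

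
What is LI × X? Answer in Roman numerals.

LI = 51
X = 10
51 × 10 = 510

DX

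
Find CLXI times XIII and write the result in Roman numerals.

CLXI = 161
XIII = 13
161 × 13 = 2093

MMXCIII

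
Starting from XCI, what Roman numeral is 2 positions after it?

XCI = 91
91 + 2 = 93

XCIII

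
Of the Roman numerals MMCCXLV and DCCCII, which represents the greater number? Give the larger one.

MMCCXLV = 2245
DCCCII = 802
2245 is larger

MMCCXLV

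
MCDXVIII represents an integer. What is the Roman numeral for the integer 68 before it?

MCDXVIII = 1418
1418 - 68 = 1350

MCCCL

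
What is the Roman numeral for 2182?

Convert 2182 to Roman numerals:
  2182 contains 2×1000 (MM)
  182 contains 1×100 (C)
  82 contains 1×50 (L)
  32 contains 3×10 (XXX)
  2 contains 2×1 (II)

MMCLXXXII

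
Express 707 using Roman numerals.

Convert 707 to Roman numerals:
  707 contains 1×500 (D)
  207 contains 2×100 (CC)
  7 contains 1×5 (V)
  2 contains 2×1 (II)

DCCVII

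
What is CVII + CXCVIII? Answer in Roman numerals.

CVII = 107
CXCVIII = 198
107 + 198 = 305

CCCV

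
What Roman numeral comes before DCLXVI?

DCLXVI = 666, so the previous integer is 666 - 1 = 665

DCLXV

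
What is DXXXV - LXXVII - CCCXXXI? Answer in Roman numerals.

DXXXV = 535, LXXVII = 77, CCCXXXI = 331
535 - 77 = 458
458 - 331 = 127

CXXVII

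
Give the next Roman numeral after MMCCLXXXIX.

MMCCLXXXIX = 2289; next is 2290

MMCCXC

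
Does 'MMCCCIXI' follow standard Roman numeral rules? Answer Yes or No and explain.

'MMCCCIXI': I cannot come right after the subtractive pair IX: once I is subtracted in IX, the next symbol must be smaller than I

No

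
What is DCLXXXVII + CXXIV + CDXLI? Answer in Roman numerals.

DCLXXXVII = 687, CXXIV = 124, CDXLI = 441
687 + 124 = 811
811 + 441 = 1252

MCCLII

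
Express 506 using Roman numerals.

Convert 506 to Roman numerals:
  506 contains 1×500 (D)
  6 contains 1×5 (V)
  1 contains 1×1 (I)

DVI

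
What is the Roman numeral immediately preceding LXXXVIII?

LXXXVIII = 88, so the previous integer is 88 - 1 = 87

LXXXVII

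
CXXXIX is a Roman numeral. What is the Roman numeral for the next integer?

CXXXIX = 139; next is 140

CXL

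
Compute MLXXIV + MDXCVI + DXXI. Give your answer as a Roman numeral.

MLXXIV = 1074, MDXCVI = 1596, DXXI = 521
1074 + 1596 = 2670
2670 + 521 = 3191

MMMCXCI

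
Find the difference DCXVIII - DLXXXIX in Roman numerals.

DCXVIII = 618
DLXXXIX = 589
618 - 589 = 29

XXIX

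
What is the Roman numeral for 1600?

Convert 1600 to Roman numerals:
  1600 contains 1×1000 (M)
  600 contains 1×500 (D)
  100 contains 1×100 (C)

MDC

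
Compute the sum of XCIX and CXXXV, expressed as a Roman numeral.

XCIX = 99
CXXXV = 135
99 + 135 = 234

CCXXXIV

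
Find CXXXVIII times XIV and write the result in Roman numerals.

CXXXVIII = 138
XIV = 14
138 × 14 = 1932

MCMXXXII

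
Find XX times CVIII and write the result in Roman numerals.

XX = 20
CVIII = 108
20 × 108 = 2160

MMCLX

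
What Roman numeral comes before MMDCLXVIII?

MMDCLXVIII = 2668; previous is 2667

MMDCLXVII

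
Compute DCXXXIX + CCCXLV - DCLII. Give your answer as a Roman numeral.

DCXXXIX = 639, CCCXLV = 345, DCLII = 652
639 + 345 = 984
984 - 652 = 332

CCCXXXII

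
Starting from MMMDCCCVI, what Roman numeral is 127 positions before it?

MMMDCCCVI = 3806
3806 - 127 = 3679

MMMDCLXXIX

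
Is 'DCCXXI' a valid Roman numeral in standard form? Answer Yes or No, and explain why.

'DCCXXI': Check the rules: uses only the symbols I, V, X, L, C, D, M; no symbol is repeated more than three times in a row; V, L and D each appear at most once; no smaller symbol precedes a larger one (values never increase from left to right). Value: D (500) + C (100) + C (100) + X (10) + X (10) + I (1) = 721. So it is a valid standard Roman numeral.

Yes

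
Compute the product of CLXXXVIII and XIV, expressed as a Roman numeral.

CLXXXVIII = 188
XIV = 14
188 × 14 = 2632

MMDCXXXII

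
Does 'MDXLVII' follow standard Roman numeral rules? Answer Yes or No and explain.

'MDXLVII': Check the rules: uses only the symbols I, V, X, L, C, D, M; no symbol is repeated more than three times in a row; V, L and D each appear at most once; the only place a smaller symbol precedes a larger one is the allowed subtractive pair XL, the symbol right after such a pair (if any) is smaller than the pair's first symbol, and otherwise the values never increase from left to right. Value: M (1000) + D (500) + XL (40) + V (5) + I (1) + I (1) = 1547. So it is a valid standard Roman numeral.

Yes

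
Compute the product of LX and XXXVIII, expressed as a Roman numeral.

LX = 60
XXXVIII = 38
60 × 38 = 2280

MMCCLXXX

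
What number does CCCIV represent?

CCCIV: C=100, C=100, C=100, IV=4
100 + 100 + 100 + 4 = 304

304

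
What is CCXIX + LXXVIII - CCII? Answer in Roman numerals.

CCXIX = 219, LXXVIII = 78, CCII = 202
219 + 78 = 297
297 - 202 = 95

XCV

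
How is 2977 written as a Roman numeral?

Convert 2977 to Roman numerals:
  2977 contains 2×1000 (MM)
  977 contains 1×900 (CM)
  77 contains 1×50 (L)
  27 contains 2×10 (XX)
  7 contains 1×5 (V)
  2 contains 2×1 (II)

MMCMLXXVII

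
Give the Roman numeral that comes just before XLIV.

XLIV = 44, so the previous integer is 44 - 1 = 43

XLIII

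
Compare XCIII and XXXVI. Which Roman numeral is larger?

XCIII = 93
XXXVI = 36
93 is larger

XCIII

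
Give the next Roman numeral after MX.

MX = 1010, so the next integer is 1010 + 1 = 1011

MXI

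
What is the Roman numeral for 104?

Convert 104 to Roman numerals:
  104 contains 1×100 (C)
  4 contains 1×4 (IV)

CIV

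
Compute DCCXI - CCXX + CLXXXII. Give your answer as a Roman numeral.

DCCXI = 711, CCXX = 220, CLXXXII = 182
711 - 220 = 491
491 + 182 = 673

DCLXXIII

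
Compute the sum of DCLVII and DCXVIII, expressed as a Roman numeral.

DCLVII = 657
DCXVIII = 618
657 + 618 = 1275

MCCLXXV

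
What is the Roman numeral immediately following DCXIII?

DCXIII = 613; next is 614

DCXIV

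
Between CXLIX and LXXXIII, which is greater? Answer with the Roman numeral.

CXLIX = 149
LXXXIII = 83
149 is larger

CXLIX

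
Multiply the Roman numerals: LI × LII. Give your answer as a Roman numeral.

LI = 51
LII = 52
51 × 52 = 2652

MMDCLII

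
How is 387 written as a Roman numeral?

Convert 387 to Roman numerals:
  387 contains 3×100 (CCC)
  87 contains 1×50 (L)
  37 contains 3×10 (XXX)
  7 contains 1×5 (V)
  2 contains 2×1 (II)

CCCLXXXVII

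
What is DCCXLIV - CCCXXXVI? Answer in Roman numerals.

DCCXLIV = 744
CCCXXXVI = 336
744 - 336 = 408

CDVIII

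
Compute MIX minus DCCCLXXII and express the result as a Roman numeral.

MIX = 1009
DCCCLXXII = 872
1009 - 872 = 137

CXXXVII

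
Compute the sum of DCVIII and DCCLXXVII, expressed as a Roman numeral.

DCVIII = 608
DCCLXXVII = 777
608 + 777 = 1385

MCCCLXXXV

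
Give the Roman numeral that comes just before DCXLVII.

DCXLVII = 647; previous is 646

DCXLVI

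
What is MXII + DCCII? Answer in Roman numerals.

MXII = 1012
DCCII = 702
1012 + 702 = 1714

MDCCXIV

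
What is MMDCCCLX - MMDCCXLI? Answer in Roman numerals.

MMDCCCLX = 2860
MMDCCXLI = 2741
2860 - 2741 = 119

CXIX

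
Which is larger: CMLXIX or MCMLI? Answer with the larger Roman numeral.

CMLXIX = 969
MCMLI = 1951
1951 is larger

MCMLI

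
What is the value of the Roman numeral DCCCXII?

DCCCXII: D=500, C=100, C=100, C=100, X=10, I=1, I=1
500 + 100 + 100 + 100 + 10 + 1 + 1 = 812

812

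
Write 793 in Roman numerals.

Convert 793 to Roman numerals:
  793 contains 1×500 (D)
  293 contains 2×100 (CC)
  93 contains 1×90 (XC)
  3 contains 3×1 (III)

DCCXCIII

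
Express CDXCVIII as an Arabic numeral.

CDXCVIII: CD=400, XC=90, V=5, I=1, I=1, I=1
400 + 90 + 5 + 1 + 1 + 1 = 498

498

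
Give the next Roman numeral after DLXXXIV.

DLXXXIV = 584, so the next integer is 584 + 1 = 585

DLXXXV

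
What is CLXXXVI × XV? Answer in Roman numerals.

CLXXXVI = 186
XV = 15
186 × 15 = 2790

MMDCCXC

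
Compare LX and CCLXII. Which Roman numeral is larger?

LX = 60
CCLXII = 262
262 is larger

CCLXII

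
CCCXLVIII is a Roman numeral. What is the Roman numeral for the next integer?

CCCXLVIII = 348, so the next integer is 348 + 1 = 349

CCCXLIX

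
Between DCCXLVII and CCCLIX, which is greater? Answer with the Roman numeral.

DCCXLVII = 747
CCCLIX = 359
747 is larger

DCCXLVII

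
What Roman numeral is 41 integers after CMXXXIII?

CMXXXIII = 933
933 + 41 = 974

CMLXXIV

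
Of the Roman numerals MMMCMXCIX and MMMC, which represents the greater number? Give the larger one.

MMMCMXCIX = 3999
MMMC = 3100
3999 is larger

MMMCMXCIX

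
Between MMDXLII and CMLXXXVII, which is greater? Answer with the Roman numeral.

MMDXLII = 2542
CMLXXXVII = 987
2542 is larger

MMDXLII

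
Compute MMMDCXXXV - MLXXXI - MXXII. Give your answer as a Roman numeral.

MMMDCXXXV = 3635, MLXXXI = 1081, MXXII = 1022
3635 - 1081 = 2554
2554 - 1022 = 1532

MDXXXII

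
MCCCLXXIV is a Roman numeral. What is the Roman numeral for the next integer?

MCCCLXXIV = 1374; next is 1375

MCCCLXXV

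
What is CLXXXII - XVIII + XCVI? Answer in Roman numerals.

CLXXXII = 182, XVIII = 18, XCVI = 96
182 - 18 = 164
164 + 96 = 260

CCLX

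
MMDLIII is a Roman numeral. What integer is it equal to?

MMDLIII: M=1000, M=1000, D=500, L=50, I=1, I=1, I=1
1000 + 1000 + 500 + 50 + 1 + 1 + 1 = 2553

2553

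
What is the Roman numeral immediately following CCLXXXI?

CCLXXXI = 281, so the next integer is 281 + 1 = 282

CCLXXXII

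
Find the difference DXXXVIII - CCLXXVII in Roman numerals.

DXXXVIII = 538
CCLXXVII = 277
538 - 277 = 261

CCLXI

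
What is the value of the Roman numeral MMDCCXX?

MMDCCXX: M=1000, M=1000, D=500, C=100, C=100, X=10, X=10
1000 + 1000 + 500 + 100 + 100 + 10 + 10 = 2720

2720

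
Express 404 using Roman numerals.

Convert 404 to Roman numerals:
  404 contains 1×400 (CD)
  4 contains 1×4 (IV)

CDIV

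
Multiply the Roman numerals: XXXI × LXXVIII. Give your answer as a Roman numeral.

XXXI = 31
LXXVIII = 78
31 × 78 = 2418

MMCDXVIII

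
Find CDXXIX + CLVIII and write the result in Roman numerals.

CDXXIX = 429
CLVIII = 158
429 + 158 = 587

DLXXXVII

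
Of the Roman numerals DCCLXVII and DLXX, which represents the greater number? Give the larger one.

DCCLXVII = 767
DLXX = 570
767 is larger

DCCLXVII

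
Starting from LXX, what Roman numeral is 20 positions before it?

LXX = 70
70 - 20 = 50

L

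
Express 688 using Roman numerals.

Convert 688 to Roman numerals:
  688 contains 1×500 (D)
  188 contains 1×100 (C)
  88 contains 1×50 (L)
  38 contains 3×10 (XXX)
  8 contains 1×5 (V)
  3 contains 3×1 (III)

DCLXXXVIII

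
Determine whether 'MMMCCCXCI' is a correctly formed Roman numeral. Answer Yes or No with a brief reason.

'MMMCCCXCI': Check the rules: uses only the symbols I, V, X, L, C, D, M; no symbol is repeated more than three times in a row; V, L and D each appear at most once; the only place a smaller symbol precedes a larger one is the allowed subtractive pair XC, the symbol right after such a pair (if any) is smaller than the pair's first symbol, and otherwise the values never increase from left to right. Value: M (1000) + M (1000) + M (1000) + C (100) + C (100) + C (100) + XC (90) + I (1) = 3391. So it is a valid standard Roman numeral.

Yes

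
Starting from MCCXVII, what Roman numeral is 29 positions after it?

MCCXVII = 1217
1217 + 29 = 1246

MCCXLVI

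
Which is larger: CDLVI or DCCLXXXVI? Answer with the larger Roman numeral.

CDLVI = 456
DCCLXXXVI = 786
786 is larger

DCCLXXXVI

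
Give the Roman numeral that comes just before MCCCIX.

MCCCIX = 1309; previous is 1308

MCCCVIII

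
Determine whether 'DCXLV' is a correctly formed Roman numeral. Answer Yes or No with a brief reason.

'DCXLV': Check the rules: uses only the symbols I, V, X, L, C, D, M; no symbol is repeated more than three times in a row; V, L and D each appear at most once; the only place a smaller symbol precedes a larger one is the allowed subtractive pair XL, the symbol right after such a pair (if any) is smaller than the pair's first symbol, and otherwise the values never increase from left to right. Value: D (500) + C (100) + XL (40) + V (5) = 645. So it is a valid standard Roman numeral.

Yes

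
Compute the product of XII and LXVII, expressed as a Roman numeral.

XII = 12
LXVII = 67
12 × 67 = 804

DCCCIV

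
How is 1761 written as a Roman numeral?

Convert 1761 to Roman numerals:
  1761 contains 1×1000 (M)
  761 contains 1×500 (D)
  261 contains 2×100 (CC)
  61 contains 1×50 (L)
  11 contains 1×10 (X)
  1 contains 1×1 (I)

MDCCLXI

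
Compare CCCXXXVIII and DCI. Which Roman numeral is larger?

CCCXXXVIII = 338
DCI = 601
601 is larger

DCI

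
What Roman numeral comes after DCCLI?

DCCLI = 751, so the next integer is 751 + 1 = 752

DCCLII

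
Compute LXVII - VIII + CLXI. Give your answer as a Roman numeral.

LXVII = 67, VIII = 8, CLXI = 161
67 - 8 = 59
59 + 161 = 220

CCXX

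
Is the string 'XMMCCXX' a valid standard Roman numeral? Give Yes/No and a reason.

'XMMCCXX': Invalid subtractive combination: XM

No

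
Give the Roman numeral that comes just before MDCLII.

MDCLII = 1652, so the previous integer is 1652 - 1 = 1651

MDCLI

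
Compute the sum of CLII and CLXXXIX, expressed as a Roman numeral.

CLII = 152
CLXXXIX = 189
152 + 189 = 341

CCCXLI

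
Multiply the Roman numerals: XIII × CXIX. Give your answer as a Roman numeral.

XIII = 13
CXIX = 119
13 × 119 = 1547

MDXLVII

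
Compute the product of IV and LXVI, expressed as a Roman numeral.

IV = 4
LXVI = 66
4 × 66 = 264

CCLXIV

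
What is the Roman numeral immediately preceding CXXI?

CXXI = 121; previous is 120

CXX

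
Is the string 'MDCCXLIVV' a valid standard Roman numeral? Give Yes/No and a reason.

'MDCCXLIVV': V should not appear more than once

No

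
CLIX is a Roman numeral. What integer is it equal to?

CLIX: C=100, L=50, IX=9
100 + 50 + 9 = 159

159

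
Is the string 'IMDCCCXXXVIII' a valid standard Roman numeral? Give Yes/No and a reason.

'IMDCCCXXXVIII': Invalid subtractive combination: IM

No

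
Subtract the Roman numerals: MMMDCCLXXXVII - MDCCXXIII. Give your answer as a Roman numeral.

MMMDCCLXXXVII = 3787
MDCCXXIII = 1723
3787 - 1723 = 2064

MMLXIV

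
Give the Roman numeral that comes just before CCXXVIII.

CCXXVIII = 228, so the previous integer is 228 - 1 = 227

CCXXVII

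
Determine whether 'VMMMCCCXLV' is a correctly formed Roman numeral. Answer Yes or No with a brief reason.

'VMMMCCCXLV': V should not appear more than once

No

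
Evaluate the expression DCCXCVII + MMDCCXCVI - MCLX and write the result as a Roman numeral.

DCCXCVII = 797, MMDCCXCVI = 2796, MCLX = 1160
797 + 2796 = 3593
3593 - 1160 = 2433

MMCDXXXIII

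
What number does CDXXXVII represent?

CDXXXVII: CD=400, X=10, X=10, X=10, V=5, I=1, I=1
400 + 10 + 10 + 10 + 5 + 1 + 1 = 437

437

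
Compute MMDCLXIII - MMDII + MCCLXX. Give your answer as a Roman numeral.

MMDCLXIII = 2663, MMDII = 2502, MCCLXX = 1270
2663 - 2502 = 161
161 + 1270 = 1431

MCDXXXI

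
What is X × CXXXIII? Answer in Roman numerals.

X = 10
CXXXIII = 133
10 × 133 = 1330

MCCCXXX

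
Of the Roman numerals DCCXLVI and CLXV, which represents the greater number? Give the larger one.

DCCXLVI = 746
CLXV = 165
746 is larger

DCCXLVI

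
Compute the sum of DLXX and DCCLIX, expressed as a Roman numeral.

DLXX = 570
DCCLIX = 759
570 + 759 = 1329

MCCCXXIX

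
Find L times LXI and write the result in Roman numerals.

L = 50
LXI = 61
50 × 61 = 3050

MMML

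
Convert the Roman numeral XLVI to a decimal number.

XLVI: XL=40, V=5, I=1
40 + 5 + 1 = 46

46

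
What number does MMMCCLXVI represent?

MMMCCLXVI: M=1000, M=1000, M=1000, C=100, C=100, L=50, X=10, V=5, I=1
1000 + 1000 + 1000 + 100 + 100 + 50 + 10 + 5 + 1 = 3266

3266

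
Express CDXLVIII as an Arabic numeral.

CDXLVIII: CD=400, XL=40, V=5, I=1, I=1, I=1
400 + 40 + 5 + 1 + 1 + 1 = 448

448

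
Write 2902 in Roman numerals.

Convert 2902 to Roman numerals:
  2902 contains 2×1000 (MM)
  902 contains 1×900 (CM)
  2 contains 2×1 (II)

MMCMII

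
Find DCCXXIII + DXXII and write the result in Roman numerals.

DCCXXIII = 723
DXXII = 522
723 + 522 = 1245

MCCXLV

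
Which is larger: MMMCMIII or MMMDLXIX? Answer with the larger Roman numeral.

MMMCMIII = 3903
MMMDLXIX = 3569
3903 is larger

MMMCMIII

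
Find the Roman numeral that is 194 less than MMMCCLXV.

MMMCCLXV = 3265
3265 - 194 = 3071

MMMLXXI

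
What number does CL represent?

CL: C=100, L=50
100 + 50 = 150

150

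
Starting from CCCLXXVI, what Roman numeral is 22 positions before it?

CCCLXXVI = 376
376 - 22 = 354

CCCLIV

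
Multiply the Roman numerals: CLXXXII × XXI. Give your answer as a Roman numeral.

CLXXXII = 182
XXI = 21
182 × 21 = 3822

MMMDCCCXXII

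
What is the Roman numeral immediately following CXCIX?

CXCIX = 199, so the next integer is 199 + 1 = 200

CC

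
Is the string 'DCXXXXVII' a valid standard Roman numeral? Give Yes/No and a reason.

'DCXXXXVII': More than 3 consecutive X's

No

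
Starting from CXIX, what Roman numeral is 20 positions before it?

CXIX = 119
119 - 20 = 99

XCIX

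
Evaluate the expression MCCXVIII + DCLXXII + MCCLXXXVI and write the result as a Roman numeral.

MCCXVIII = 1218, DCLXXII = 672, MCCLXXXVI = 1286
1218 + 672 = 1890
1890 + 1286 = 3176

MMMCLXXVI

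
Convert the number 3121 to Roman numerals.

Convert 3121 to Roman numerals:
  3121 contains 3×1000 (MMM)
  121 contains 1×100 (C)
  21 contains 2×10 (XX)
  1 contains 1×1 (I)

MMMCXXI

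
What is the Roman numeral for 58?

Convert 58 to Roman numerals:
  58 contains 1×50 (L)
  8 contains 1×5 (V)
  3 contains 3×1 (III)

LVIII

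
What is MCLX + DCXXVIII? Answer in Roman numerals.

MCLX = 1160
DCXXVIII = 628
1160 + 628 = 1788

MDCCLXXXVIII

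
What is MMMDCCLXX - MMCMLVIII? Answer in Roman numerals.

MMMDCCLXX = 3770
MMCMLVIII = 2958
3770 - 2958 = 812

DCCCXII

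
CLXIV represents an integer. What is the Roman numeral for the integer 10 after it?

CLXIV = 164
164 + 10 = 174

CLXXIV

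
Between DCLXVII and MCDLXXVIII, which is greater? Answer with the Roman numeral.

DCLXVII = 667
MCDLXXVIII = 1478
1478 is larger

MCDLXXVIII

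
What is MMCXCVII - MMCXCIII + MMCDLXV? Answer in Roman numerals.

MMCXCVII = 2197, MMCXCIII = 2193, MMCDLXV = 2465
2197 - 2193 = 4
4 + 2465 = 2469

MMCDLXIX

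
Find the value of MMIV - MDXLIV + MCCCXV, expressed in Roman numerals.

MMIV = 2004, MDXLIV = 1544, MCCCXV = 1315
2004 - 1544 = 460
460 + 1315 = 1775

MDCCLXXV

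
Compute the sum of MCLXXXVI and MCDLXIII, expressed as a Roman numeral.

MCLXXXVI = 1186
MCDLXIII = 1463
1186 + 1463 = 2649

MMDCXLIX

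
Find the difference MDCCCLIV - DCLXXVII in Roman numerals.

MDCCCLIV = 1854
DCLXXVII = 677
1854 - 677 = 1177

MCLXXVII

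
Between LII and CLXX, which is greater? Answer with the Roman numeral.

LII = 52
CLXX = 170
170 is larger

CLXX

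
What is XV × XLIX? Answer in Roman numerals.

XV = 15
XLIX = 49
15 × 49 = 735

DCCXXXV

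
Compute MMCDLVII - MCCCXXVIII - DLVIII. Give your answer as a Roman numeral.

MMCDLVII = 2457, MCCCXXVIII = 1328, DLVIII = 558
2457 - 1328 = 1129
1129 - 558 = 571

DLXXI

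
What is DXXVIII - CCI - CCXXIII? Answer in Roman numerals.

DXXVIII = 528, CCI = 201, CCXXIII = 223
528 - 201 = 327
327 - 223 = 104

CIV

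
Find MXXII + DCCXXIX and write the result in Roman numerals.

MXXII = 1022
DCCXXIX = 729
1022 + 729 = 1751

MDCCLI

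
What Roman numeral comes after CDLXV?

CDLXV = 465, so the next integer is 465 + 1 = 466

CDLXVI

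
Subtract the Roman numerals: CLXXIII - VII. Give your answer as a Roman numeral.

CLXXIII = 173
VII = 7
173 - 7 = 166

CLXVI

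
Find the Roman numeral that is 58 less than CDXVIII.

CDXVIII = 418
418 - 58 = 360

CCCLX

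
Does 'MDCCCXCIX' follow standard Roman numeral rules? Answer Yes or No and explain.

'MDCCCXCIX': Check the rules: uses only the symbols I, V, X, L, C, D, M; no symbol is repeated more than three times in a row; V, L and D each appear at most once; the only places a smaller symbol precedes a larger one are the allowed subtractive pairs XC, IX, the symbol right after such a pair (if any) is smaller than the pair's first symbol, and otherwise the values never increase from left to right. Value: M (1000) + D (500) + C (100) + C (100) + C (100) + XC (90) + IX (9) = 1899. So it is a valid standard Roman numeral.

Yes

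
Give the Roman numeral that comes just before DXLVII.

DXLVII = 547, so the previous integer is 547 - 1 = 546

DXLVI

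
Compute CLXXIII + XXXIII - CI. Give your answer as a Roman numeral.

CLXXIII = 173, XXXIII = 33, CI = 101
173 + 33 = 206
206 - 101 = 105

CV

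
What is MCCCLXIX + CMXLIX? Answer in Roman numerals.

MCCCLXIX = 1369
CMXLIX = 949
1369 + 949 = 2318

MMCCCXVIII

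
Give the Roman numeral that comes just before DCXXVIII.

DCXXVIII = 628, so the previous integer is 628 - 1 = 627

DCXXVII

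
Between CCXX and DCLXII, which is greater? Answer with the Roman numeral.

CCXX = 220
DCLXII = 662
662 is larger

DCLXII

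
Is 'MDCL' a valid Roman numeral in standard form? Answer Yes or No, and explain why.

'MDCL': Check the rules: uses only the symbols I, V, X, L, C, D, M; no symbol is repeated more than three times in a row; V, L and D each appear at most once; no smaller symbol precedes a larger one (values never increase from left to right). Value: M (1000) + D (500) + C (100) + L (50) = 1650. So it is a valid standard Roman numeral.

Yes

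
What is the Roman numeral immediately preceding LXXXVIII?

LXXXVIII = 88; previous is 87

LXXXVII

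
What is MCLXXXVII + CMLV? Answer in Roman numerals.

MCLXXXVII = 1187
CMLV = 955
1187 + 955 = 2142

MMCXLII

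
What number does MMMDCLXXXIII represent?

MMMDCLXXXIII: M=1000, M=1000, M=1000, D=500, C=100, L=50, X=10, X=10, X=10, I=1, I=1, I=1
1000 + 1000 + 1000 + 500 + 100 + 50 + 10 + 10 + 10 + 1 + 1 + 1 = 3683

3683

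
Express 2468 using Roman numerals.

Convert 2468 to Roman numerals:
  2468 contains 2×1000 (MM)
  468 contains 1×400 (CD)
  68 contains 1×50 (L)
  18 contains 1×10 (X)
  8 contains 1×5 (V)
  3 contains 3×1 (III)

MMCDLXVIII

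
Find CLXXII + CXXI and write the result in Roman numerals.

CLXXII = 172
CXXI = 121
172 + 121 = 293

CCXCIII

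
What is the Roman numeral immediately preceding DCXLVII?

DCXLVII = 647, so the previous integer is 647 - 1 = 646

DCXLVI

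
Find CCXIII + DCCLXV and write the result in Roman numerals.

CCXIII = 213
DCCLXV = 765
213 + 765 = 978

CMLXXVIII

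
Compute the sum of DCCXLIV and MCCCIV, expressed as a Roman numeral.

DCCXLIV = 744
MCCCIV = 1304
744 + 1304 = 2048

MMXLVIII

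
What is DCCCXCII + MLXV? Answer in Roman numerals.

DCCCXCII = 892
MLXV = 1065
892 + 1065 = 1957

MCMLVII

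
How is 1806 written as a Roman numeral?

Convert 1806 to Roman numerals:
  1806 contains 1×1000 (M)
  806 contains 1×500 (D)
  306 contains 3×100 (CCC)
  6 contains 1×5 (V)
  1 contains 1×1 (I)

MDCCCVI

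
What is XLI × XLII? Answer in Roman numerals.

XLI = 41
XLII = 42
41 × 42 = 1722

MDCCXXII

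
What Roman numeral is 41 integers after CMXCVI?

CMXCVI = 996
996 + 41 = 1037

MXXXVII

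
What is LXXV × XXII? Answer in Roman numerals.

LXXV = 75
XXII = 22
75 × 22 = 1650

MDCL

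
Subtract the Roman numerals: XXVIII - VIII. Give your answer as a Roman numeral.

XXVIII = 28
VIII = 8
28 - 8 = 20

XX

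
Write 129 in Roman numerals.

Convert 129 to Roman numerals:
  129 contains 1×100 (C)
  29 contains 2×10 (XX)
  9 contains 1×9 (IX)

CXXIX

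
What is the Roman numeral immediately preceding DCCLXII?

DCCLXII = 762, so the previous integer is 762 - 1 = 761

DCCLXI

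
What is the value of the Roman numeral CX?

CX: C=100, X=10
100 + 10 = 110

110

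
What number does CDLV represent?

CDLV: CD=400, L=50, V=5
400 + 50 + 5 = 455

455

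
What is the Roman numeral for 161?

Convert 161 to Roman numerals:
  161 contains 1×100 (C)
  61 contains 1×50 (L)
  11 contains 1×10 (X)
  1 contains 1×1 (I)

CLXI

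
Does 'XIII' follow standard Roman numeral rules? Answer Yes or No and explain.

'XIII': Check the rules: uses only the symbols I, V, X, L, C, D, M; no symbol is repeated more than three times in a row; V, L and D each appear at most once; no smaller symbol precedes a larger one (values never increase from left to right). Value: X (10) + I (1) + I (1) + I (1) = 13. So it is a valid standard Roman numeral.

Yes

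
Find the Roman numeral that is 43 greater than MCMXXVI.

MCMXXVI = 1926
1926 + 43 = 1969

MCMLXIX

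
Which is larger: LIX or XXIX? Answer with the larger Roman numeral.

LIX = 59
XXIX = 29
59 is larger

LIX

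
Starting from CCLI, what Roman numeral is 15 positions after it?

CCLI = 251
251 + 15 = 266

CCLXVI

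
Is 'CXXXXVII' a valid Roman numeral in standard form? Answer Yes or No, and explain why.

'CXXXXVII': More than 3 consecutive X's

No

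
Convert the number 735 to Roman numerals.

Convert 735 to Roman numerals:
  735 contains 1×500 (D)
  235 contains 2×100 (CC)
  35 contains 3×10 (XXX)
  5 contains 1×5 (V)

DCCXXXV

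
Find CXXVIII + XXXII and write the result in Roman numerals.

CXXVIII = 128
XXXII = 32
128 + 32 = 160

CLX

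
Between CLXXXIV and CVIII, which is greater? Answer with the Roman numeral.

CLXXXIV = 184
CVIII = 108
184 is larger

CLXXXIV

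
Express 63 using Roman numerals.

Convert 63 to Roman numerals:
  63 contains 1×50 (L)
  13 contains 1×10 (X)
  3 contains 3×1 (III)

LXIII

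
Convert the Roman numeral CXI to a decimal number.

CXI: C=100, X=10, I=1
100 + 10 + 1 = 111

111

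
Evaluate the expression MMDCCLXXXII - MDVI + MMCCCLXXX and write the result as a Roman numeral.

MMDCCLXXXII = 2782, MDVI = 1506, MMCCCLXXX = 2380
2782 - 1506 = 1276
1276 + 2380 = 3656

MMMDCLVI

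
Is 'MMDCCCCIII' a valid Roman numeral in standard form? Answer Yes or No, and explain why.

'MMDCCCCIII': More than 3 consecutive C's

No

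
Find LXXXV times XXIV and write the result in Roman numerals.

LXXXV = 85
XXIV = 24
85 × 24 = 2040

MMXL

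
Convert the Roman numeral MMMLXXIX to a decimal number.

MMMLXXIX: M=1000, M=1000, M=1000, L=50, X=10, X=10, IX=9
1000 + 1000 + 1000 + 50 + 10 + 10 + 9 = 3079

3079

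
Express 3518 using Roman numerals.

Convert 3518 to Roman numerals:
  3518 contains 3×1000 (MMM)
  518 contains 1×500 (D)
  18 contains 1×10 (X)
  8 contains 1×5 (V)
  3 contains 3×1 (III)

MMMDXVIII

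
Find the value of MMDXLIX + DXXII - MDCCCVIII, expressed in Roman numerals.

MMDXLIX = 2549, DXXII = 522, MDCCCVIII = 1808
2549 + 522 = 3071
3071 - 1808 = 1263

MCCLXIII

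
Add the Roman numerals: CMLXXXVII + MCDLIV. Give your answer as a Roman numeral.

CMLXXXVII = 987
MCDLIV = 1454
987 + 1454 = 2441

MMCDXLI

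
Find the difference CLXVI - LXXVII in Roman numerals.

CLXVI = 166
LXXVII = 77
166 - 77 = 89

LXXXIX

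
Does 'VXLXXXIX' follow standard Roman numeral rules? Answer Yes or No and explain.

'VXLXXXIX': Invalid subtractive combination: VX

No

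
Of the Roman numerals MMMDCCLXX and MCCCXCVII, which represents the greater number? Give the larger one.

MMMDCCLXX = 3770
MCCCXCVII = 1397
3770 is larger

MMMDCCLXX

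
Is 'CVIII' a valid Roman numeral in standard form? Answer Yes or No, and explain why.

'CVIII': Check the rules: uses only the symbols I, V, X, L, C, D, M; no symbol is repeated more than three times in a row; V, L and D each appear at most once; no smaller symbol precedes a larger one (values never increase from left to right). Value: C (100) + V (5) + I (1) + I (1) + I (1) = 108. So it is a valid standard Roman numeral.

Yes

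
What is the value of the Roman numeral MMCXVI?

MMCXVI: M=1000, M=1000, C=100, X=10, V=5, I=1
1000 + 1000 + 100 + 10 + 5 + 1 = 2116

2116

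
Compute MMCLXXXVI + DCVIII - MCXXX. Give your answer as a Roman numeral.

MMCLXXXVI = 2186, DCVIII = 608, MCXXX = 1130
2186 + 608 = 2794
2794 - 1130 = 1664

MDCLXIV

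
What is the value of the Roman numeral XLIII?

XLIII: XL=40, I=1, I=1, I=1
40 + 1 + 1 + 1 = 43

43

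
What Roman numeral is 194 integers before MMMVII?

MMMVII = 3007
3007 - 194 = 2813

MMDCCCXIII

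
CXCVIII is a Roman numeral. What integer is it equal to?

CXCVIII: C=100, XC=90, V=5, I=1, I=1, I=1
100 + 90 + 5 + 1 + 1 + 1 = 198

198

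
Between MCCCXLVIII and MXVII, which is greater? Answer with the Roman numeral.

MCCCXLVIII = 1348
MXVII = 1017
1348 is larger

MCCCXLVIII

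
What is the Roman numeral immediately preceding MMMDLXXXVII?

MMMDLXXXVII = 3587; previous is 3586

MMMDLXXXVI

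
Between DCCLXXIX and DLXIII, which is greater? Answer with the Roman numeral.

DCCLXXIX = 779
DLXIII = 563
779 is larger

DCCLXXIX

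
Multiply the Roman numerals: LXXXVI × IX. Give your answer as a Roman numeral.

LXXXVI = 86
IX = 9
86 × 9 = 774

DCCLXXIV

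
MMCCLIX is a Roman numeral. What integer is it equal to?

MMCCLIX: M=1000, M=1000, C=100, C=100, L=50, IX=9
1000 + 1000 + 100 + 100 + 50 + 9 = 2259

2259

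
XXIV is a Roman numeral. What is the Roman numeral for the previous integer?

XXIV = 24; previous is 23

XXIII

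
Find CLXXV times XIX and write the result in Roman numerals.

CLXXV = 175
XIX = 19
175 × 19 = 3325

MMMCCCXXV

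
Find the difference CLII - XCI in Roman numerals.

CLII = 152
XCI = 91
152 - 91 = 61

LXI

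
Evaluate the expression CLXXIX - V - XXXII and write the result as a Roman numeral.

CLXXIX = 179, V = 5, XXXII = 32
179 - 5 = 174
174 - 32 = 142

CXLII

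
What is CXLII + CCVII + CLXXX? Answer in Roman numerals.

CXLII = 142, CCVII = 207, CLXXX = 180
142 + 207 = 349
349 + 180 = 529

DXXIX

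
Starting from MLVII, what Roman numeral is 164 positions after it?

MLVII = 1057
1057 + 164 = 1221

MCCXXI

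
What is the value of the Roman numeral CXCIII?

CXCIII: C=100, XC=90, I=1, I=1, I=1
100 + 90 + 1 + 1 + 1 = 193

193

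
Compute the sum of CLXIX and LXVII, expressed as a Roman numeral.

CLXIX = 169
LXVII = 67
169 + 67 = 236

CCXXXVI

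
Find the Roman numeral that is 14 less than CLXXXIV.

CLXXXIV = 184
184 - 14 = 170

CLXX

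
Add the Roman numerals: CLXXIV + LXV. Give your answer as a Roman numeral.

CLXXIV = 174
LXV = 65
174 + 65 = 239

CCXXXIX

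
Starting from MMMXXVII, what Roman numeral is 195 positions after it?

MMMXXVII = 3027
3027 + 195 = 3222

MMMCCXXII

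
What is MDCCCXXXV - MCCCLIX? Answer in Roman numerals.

MDCCCXXXV = 1835
MCCCLIX = 1359
1835 - 1359 = 476

CDLXXVI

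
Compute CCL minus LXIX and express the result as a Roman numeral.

CCL = 250
LXIX = 69
250 - 69 = 181

CLXXXI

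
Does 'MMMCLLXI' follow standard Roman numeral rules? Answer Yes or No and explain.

'MMMCLLXI': L should not appear more than once

No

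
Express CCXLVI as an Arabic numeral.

CCXLVI: C=100, C=100, XL=40, V=5, I=1
100 + 100 + 40 + 5 + 1 = 246

246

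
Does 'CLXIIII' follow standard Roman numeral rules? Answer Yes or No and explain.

'CLXIIII': More than 3 consecutive I's

No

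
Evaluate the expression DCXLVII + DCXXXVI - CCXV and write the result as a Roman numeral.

DCXLVII = 647, DCXXXVI = 636, CCXV = 215
647 + 636 = 1283
1283 - 215 = 1068

MLXVIII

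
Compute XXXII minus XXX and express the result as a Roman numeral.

XXXII = 32
XXX = 30
32 - 30 = 2

II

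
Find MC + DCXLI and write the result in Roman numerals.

MC = 1100
DCXLI = 641
1100 + 641 = 1741

MDCCXLI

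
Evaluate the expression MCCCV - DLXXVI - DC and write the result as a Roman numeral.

MCCCV = 1305, DLXXVI = 576, DC = 600
1305 - 576 = 729
729 - 600 = 129

CXXIX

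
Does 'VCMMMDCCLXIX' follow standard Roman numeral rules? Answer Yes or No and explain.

'VCMMMDCCLXIX': Invalid subtractive combination: VC

No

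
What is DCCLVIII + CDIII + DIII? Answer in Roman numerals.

DCCLVIII = 758, CDIII = 403, DIII = 503
758 + 403 = 1161
1161 + 503 = 1664

MDCLXIV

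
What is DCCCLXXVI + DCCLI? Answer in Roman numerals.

DCCCLXXVI = 876
DCCLI = 751
876 + 751 = 1627

MDCXXVII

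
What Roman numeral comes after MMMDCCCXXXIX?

MMMDCCCXXXIX = 3839, so the next integer is 3839 + 1 = 3840

MMMDCCCXL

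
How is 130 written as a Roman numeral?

Convert 130 to Roman numerals:
  130 contains 1×100 (C)
  30 contains 3×10 (XXX)

CXXX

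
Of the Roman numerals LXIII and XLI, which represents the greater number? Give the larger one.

LXIII = 63
XLI = 41
63 is larger

LXIII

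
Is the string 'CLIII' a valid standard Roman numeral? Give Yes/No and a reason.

'CLIII': Check the rules: uses only the symbols I, V, X, L, C, D, M; no symbol is repeated more than three times in a row; V, L and D each appear at most once; no smaller symbol precedes a larger one (values never increase from left to right). Value: C (100) + L (50) + I (1) + I (1) + I (1) = 153. So it is a valid standard Roman numeral.

Yes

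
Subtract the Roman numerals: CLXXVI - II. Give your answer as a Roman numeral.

CLXXVI = 176
II = 2
176 - 2 = 174

CLXXIV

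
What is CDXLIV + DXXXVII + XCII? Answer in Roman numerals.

CDXLIV = 444, DXXXVII = 537, XCII = 92
444 + 537 = 981
981 + 92 = 1073

MLXXIII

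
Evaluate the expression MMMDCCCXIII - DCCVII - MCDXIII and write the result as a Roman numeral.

MMMDCCCXIII = 3813, DCCVII = 707, MCDXIII = 1413
3813 - 707 = 3106
3106 - 1413 = 1693

MDCXCIII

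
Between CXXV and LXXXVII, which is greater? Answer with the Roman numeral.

CXXV = 125
LXXXVII = 87
125 is larger

CXXV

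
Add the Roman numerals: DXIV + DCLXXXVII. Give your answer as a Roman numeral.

DXIV = 514
DCLXXXVII = 687
514 + 687 = 1201

MCCI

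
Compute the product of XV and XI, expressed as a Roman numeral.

XV = 15
XI = 11
15 × 11 = 165

CLXV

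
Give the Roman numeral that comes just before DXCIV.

DXCIV = 594, so the previous integer is 594 - 1 = 593

DXCIII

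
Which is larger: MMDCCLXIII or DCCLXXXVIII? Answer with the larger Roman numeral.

MMDCCLXIII = 2763
DCCLXXXVIII = 788
2763 is larger

MMDCCLXIII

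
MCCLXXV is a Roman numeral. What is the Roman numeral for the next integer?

MCCLXXV = 1275; next is 1276

MCCLXXVI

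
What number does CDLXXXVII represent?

CDLXXXVII: CD=400, L=50, X=10, X=10, X=10, V=5, I=1, I=1
400 + 50 + 10 + 10 + 10 + 5 + 1 + 1 = 487

487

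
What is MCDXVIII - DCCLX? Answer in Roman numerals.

MCDXVIII = 1418
DCCLX = 760
1418 - 760 = 658

DCLVIII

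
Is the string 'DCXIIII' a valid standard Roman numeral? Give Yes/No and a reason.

'DCXIIII': More than 3 consecutive I's

No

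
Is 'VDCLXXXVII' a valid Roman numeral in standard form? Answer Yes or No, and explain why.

'VDCLXXXVII': V should not appear more than once

No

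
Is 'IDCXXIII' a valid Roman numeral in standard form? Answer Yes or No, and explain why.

'IDCXXIII': Invalid subtractive combination: ID

No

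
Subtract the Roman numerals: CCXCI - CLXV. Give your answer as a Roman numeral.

CCXCI = 291
CLXV = 165
291 - 165 = 126

CXXVI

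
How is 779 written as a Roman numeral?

Convert 779 to Roman numerals:
  779 contains 1×500 (D)
  279 contains 2×100 (CC)
  79 contains 1×50 (L)
  29 contains 2×10 (XX)
  9 contains 1×9 (IX)

DCCLXXIX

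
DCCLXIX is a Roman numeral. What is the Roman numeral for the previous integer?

DCCLXIX = 769, so the previous integer is 769 - 1 = 768

DCCLXVIII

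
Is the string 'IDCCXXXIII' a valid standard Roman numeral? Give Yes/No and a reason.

'IDCCXXXIII': Invalid subtractive combination: ID

No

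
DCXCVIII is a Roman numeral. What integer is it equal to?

DCXCVIII: D=500, C=100, XC=90, V=5, I=1, I=1, I=1
500 + 100 + 90 + 5 + 1 + 1 + 1 = 698

698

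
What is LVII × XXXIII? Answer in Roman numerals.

LVII = 57
XXXIII = 33
57 × 33 = 1881

MDCCCLXXXI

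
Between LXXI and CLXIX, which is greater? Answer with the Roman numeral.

LXXI = 71
CLXIX = 169
169 is larger

CLXIX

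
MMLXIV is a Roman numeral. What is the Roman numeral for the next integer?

MMLXIV = 2064; next is 2065

MMLXV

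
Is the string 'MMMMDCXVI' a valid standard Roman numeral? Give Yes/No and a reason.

'MMMMDCXVI': More than 3 consecutive M's

No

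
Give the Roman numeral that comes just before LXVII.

LXVII = 67; previous is 66

LXVI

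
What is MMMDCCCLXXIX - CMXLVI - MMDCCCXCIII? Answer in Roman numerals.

MMMDCCCLXXIX = 3879, CMXLVI = 946, MMDCCCXCIII = 2893
3879 - 946 = 2933
2933 - 2893 = 40

XL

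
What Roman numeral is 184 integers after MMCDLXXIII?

MMCDLXXIII = 2473
2473 + 184 = 2657

MMDCLVII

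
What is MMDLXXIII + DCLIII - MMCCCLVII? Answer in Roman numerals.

MMDLXXIII = 2573, DCLIII = 653, MMCCCLVII = 2357
2573 + 653 = 3226
3226 - 2357 = 869

DCCCLXIX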